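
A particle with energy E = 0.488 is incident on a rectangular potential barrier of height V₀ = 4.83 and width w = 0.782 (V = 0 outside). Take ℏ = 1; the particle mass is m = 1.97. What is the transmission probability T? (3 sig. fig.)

T = 0.00226

E < V₀: inside the barrier ψ ∝ e^{±κx} with κ = √(2m(V₀ − E))/ℏ = 4.136.
κw = 3.234, sinh(κw) = 12.68.
The exact tunnelling result is T⁻¹ = 1 + V₀² sinh²(κw) / [4E(V₀ − E)] = 443.3, so T = 0.00226.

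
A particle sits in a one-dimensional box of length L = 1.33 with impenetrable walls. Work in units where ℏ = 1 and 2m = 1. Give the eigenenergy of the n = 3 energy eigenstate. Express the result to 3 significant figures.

E = 50.2

Requiring ψ(0) = ψ(L) = 0 quantises k = nπ/L, hence E_n = ℏ²k²/2m = n²π²ℏ²/(2mL²).
E_3 = 3² × π² / (2 × 0.5 × 1.33²) = 50.22.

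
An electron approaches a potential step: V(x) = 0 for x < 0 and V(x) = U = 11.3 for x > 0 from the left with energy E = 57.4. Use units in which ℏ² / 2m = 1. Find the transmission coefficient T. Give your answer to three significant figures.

On each side the TISE gives plane waves with k = √(2m(E − V))/ℏ: k₁ = √(2·½·57.4) = 7.576, k₂ = √(2·½·46.1) = 6.790.
Matching ψ and ψ′ at x = 0 gives r = (k₁ − k₂)/(k₁ + k₂), so R = r² = 0.002998 and T = 1 − R = 0.9970.

T = 0.997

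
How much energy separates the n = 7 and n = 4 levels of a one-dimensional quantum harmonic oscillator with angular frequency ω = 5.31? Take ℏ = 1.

E_n = ℏω(n + ½), so ΔE = (7 − 4) ℏω = 3 × 5.31 = 15.93.

ΔE = 15.9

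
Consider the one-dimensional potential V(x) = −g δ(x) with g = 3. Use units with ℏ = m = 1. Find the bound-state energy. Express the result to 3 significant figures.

E = -4.50

For x ≠ 0 the bound state is ψ ∝ e^{−κ|x|}; integrating the TISE across the delta gives the cusp condition 2κ = 2mg/ℏ², so κ = 3.000.
Then E = −ℏ²κ²/(2m) = −mg²/(2ℏ²) = -4.500.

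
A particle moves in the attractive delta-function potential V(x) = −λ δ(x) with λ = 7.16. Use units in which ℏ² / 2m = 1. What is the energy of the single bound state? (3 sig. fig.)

The bound state is ψ(x) = √κ e^{−κ|x|}. The derivative jump ψ'(0⁺) − ψ'(0⁻) = −(2mλ/ℏ²)ψ(0) fixes κ = mλ/ℏ² = 3.580.
Then E = −ℏ²κ²/(2m) = −mλ²/(2ℏ²) = -12.82.

E = -12.8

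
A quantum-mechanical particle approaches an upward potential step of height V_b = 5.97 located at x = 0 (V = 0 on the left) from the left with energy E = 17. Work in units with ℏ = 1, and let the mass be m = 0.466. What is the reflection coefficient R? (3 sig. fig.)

On each side the TISE gives plane waves with k = √(2m(E − V))/ℏ: k₁ = √(2·0.466·17) = 3.980, k₂ = √(2·0.466·11.03) = 3.206.
Continuity of ψ and ψ′ at the step yields the reflection amplitude r = (k₁ − k₂)/(k₁ + k₂) = 0.1077; thus R = |r|² = 0.01161, T = 0.9884.

R = 0.0116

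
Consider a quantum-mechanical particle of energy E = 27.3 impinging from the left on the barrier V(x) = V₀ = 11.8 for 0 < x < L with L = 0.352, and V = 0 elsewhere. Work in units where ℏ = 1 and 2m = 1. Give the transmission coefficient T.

T = 0.926

Above the barrier the interior wavenumber is k₂ = √(2m(E − V₀))/ℏ = 3.937, giving phase k₂L = 1.386.
T = [1 + V₀² sin²(k₂L) / (4E(E − V₀))]⁻¹ = 1/1.079 = 0.926.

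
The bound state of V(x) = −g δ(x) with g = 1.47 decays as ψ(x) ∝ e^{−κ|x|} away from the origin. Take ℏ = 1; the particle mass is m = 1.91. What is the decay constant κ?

Integrate −(ℏ²/2m)ψ'' − gδ(x)ψ = Eψ from −ε to +ε: the ψ'' term gives ψ'(0⁺) − ψ'(0⁻) and the δ term gives −(2mg/ℏ²)ψ(0).
With ψ ∝ e^{−κ|x|} this yields −2κ = −2mg/ℏ², so κ = mg/ℏ² = 2.808.

κ = 2.81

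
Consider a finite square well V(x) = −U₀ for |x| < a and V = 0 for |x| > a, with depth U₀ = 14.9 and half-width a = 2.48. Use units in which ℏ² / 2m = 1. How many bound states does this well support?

N = 7

Define the well-strength parameter z₀ = (a/ℏ)√(2mU₀) = 2.48 × √(2·0.5·14.9) = 9.573.
A new bound state (alternating even/odd) appears each time z₀ passes a multiple of π/2, so N = ⌊2z₀/π⌋ + 1 = ⌊6.094⌋ + 1 = 7.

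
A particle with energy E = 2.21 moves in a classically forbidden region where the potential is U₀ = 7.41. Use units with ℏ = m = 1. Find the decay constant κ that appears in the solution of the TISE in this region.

Since E < U₀ the TISE in this region is ψ'' = κ²ψ with κ = √(2m(U₀ − E))/ℏ.
κ = √(2 × 1 × 5.2) = 3.225.

κ = 3.22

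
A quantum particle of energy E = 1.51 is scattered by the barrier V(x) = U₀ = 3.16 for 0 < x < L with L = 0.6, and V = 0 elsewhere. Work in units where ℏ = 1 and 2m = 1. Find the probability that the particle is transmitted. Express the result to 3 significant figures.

T = 0.580

Since E < U₀ the interior solution is evanescent with decay constant κ = √(2m(U₀ − E))/ℏ = 1.285.
κL = 0.7707, sinh(κL) = 0.8493.
Matching ψ, ψ′ at both faces gives T = [1 + U₀² sinh²(κL) / (4E(U₀ − E))]⁻¹ = 1/1.723 = 0.580.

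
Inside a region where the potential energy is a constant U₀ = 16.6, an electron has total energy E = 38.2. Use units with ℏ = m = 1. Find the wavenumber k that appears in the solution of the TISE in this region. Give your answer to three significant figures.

With E > U₀ the solution is oscillatory, ψ ∝ e^{±ikx} with k = √(2m(E − U₀))/ℏ.
k = √(2 × 1 × 21.6) = 6.573.

k = 6.57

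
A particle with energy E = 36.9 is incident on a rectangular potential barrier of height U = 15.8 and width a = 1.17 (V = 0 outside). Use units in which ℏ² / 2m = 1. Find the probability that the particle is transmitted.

T = 0.952

Above the barrier the interior wavenumber is k₂ = √(2m(E − U))/ℏ = 4.593, giving phase k₂a = 5.374.
Matching at both interfaces gives T⁻¹ = 1 + U² sin²(k₂a) / [4E(E − U)] = 1.050, hence T = 0.952.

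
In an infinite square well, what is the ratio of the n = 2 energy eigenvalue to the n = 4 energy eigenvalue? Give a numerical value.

Since E_n ∝ n², the ratio is (2/4)² = 0.25.

0.25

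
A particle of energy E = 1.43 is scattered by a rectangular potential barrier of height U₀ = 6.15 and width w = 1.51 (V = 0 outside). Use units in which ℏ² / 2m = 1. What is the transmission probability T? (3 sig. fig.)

T = 0.00403

Since E < U₀ the interior solution is evanescent with decay constant κ = √(2m(U₀ − E))/ℏ = 2.173.
κw = 3.281, sinh(κw) = 13.28.
The exact tunnelling result is T⁻¹ = 1 + U₀² sinh²(κw) / [4E(U₀ − E)] = 247.9, so T = 0.00403.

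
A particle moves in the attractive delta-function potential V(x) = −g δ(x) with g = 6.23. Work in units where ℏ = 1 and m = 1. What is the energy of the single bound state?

For x ≠ 0 the bound state is ψ ∝ e^{−κ|x|}; integrating the TISE across the delta gives the cusp condition 2κ = 2mg/ℏ², so κ = 6.230.
Then E = −ℏ²κ²/(2m) = −mg²/(2ℏ²) = -19.41.

E = -19.4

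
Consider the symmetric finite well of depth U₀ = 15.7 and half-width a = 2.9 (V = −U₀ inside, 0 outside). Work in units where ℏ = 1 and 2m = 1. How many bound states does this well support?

Define the well-strength parameter z₀ = (a/ℏ)√(2mU₀) = 2.9 × √(2·0.5·15.7) = 11.49.
The even/odd transcendental equations gain one root per π/2 in z₀, giving N = 1 + ⌊2z₀/π⌋ = 1 + ⌊7.315⌋ = 8.

N = 8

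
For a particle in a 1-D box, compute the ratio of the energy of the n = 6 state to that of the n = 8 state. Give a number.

0.5625

E_n = n²π²ℏ²/(2mL²) so the ratio is n₂²/n₁² = 36/64 = 0.5625.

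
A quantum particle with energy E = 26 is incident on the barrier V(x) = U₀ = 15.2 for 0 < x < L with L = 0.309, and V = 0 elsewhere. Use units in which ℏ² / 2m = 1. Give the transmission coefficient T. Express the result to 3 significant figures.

T = 0.871

Above the barrier the interior wavenumber is k₂ = √(2m(E − U₀))/ℏ = 3.286, giving phase k₂L = 1.015.
T = [1 + U₀² sin²(k₂L) / (4E(E − U₀))]⁻¹ = 1/1.149 = 0.871.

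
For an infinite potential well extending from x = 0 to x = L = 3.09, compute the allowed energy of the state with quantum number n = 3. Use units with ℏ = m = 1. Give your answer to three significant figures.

Requiring ψ(0) = ψ(L) = 0 quantises k = nπ/L, hence E_n = ℏ²k²/2m = n²π²ℏ²/(2mL²).
E_3 = 3² × π² / (2 × 1 × 3.09²) = 4.652.

E = 4.65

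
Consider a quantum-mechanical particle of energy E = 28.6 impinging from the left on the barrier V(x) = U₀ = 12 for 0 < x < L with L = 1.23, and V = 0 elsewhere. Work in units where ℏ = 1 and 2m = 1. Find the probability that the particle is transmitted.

E > U₀: inside the barrier k₂ = √(2m(E − U₀))/ℏ = 4.074, k₂L = 5.011.
Matching at both interfaces gives T⁻¹ = 1 + U₀² sin²(k₂L) / [4E(E − U₀)] = 1.069, hence T = 0.935.

T = 0.935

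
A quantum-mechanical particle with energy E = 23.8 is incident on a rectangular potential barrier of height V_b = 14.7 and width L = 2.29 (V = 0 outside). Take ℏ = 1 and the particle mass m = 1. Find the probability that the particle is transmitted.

T = 0.972

Above the barrier the interior wavenumber is k₂ = √(2m(E − V_b))/ℏ = 4.266, giving phase k₂L = 9.769.
T = [1 + V_b² sin²(k₂L) / (4E(E − V_b))]⁻¹ = 1/1.028 = 0.972.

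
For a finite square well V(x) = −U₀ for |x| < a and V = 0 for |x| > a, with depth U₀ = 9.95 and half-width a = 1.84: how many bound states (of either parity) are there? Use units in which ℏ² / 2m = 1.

The dimensionless depth is z₀ = a√(2mU₀)/ℏ = 1.84 × √(9.950) = 5.804.
The even/odd transcendental equations gain one root per π/2 in z₀, giving N = 1 + ⌊2z₀/π⌋ = 1 + ⌊3.695⌋ = 4.

N = 4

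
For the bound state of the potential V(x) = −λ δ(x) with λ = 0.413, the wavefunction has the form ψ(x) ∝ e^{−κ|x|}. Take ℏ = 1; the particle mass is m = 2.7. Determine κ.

κ = 1.12

Integrate −(ℏ²/2m)ψ'' − λδ(x)ψ = Eψ from −ε to +ε: the ψ'' term gives ψ'(0⁺) − ψ'(0⁻) and the δ term gives −(2mλ/ℏ²)ψ(0).
With ψ ∝ e^{−κ|x|} this yields −2κ = −2mλ/ℏ², so κ = mλ/ℏ² = 1.115.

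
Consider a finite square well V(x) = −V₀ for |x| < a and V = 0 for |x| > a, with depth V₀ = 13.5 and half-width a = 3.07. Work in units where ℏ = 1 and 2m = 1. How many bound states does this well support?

The dimensionless depth is z₀ = a√(2mV₀)/ℏ = 3.07 × √(13.50) = 11.28.
The even/odd transcendental equations gain one root per π/2 in z₀, giving N = 1 + ⌊2z₀/π⌋ = 1 + ⌊7.181⌋ = 8.

N = 8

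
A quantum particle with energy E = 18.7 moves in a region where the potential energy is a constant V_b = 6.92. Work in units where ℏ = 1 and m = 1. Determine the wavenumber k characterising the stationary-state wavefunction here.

k = 4.85

With E > V_b the solution is oscillatory, ψ ∝ e^{±ikx} with k = √(2m(E − V_b))/ℏ.
k = √(2 × 1 × 11.78) = 4.854.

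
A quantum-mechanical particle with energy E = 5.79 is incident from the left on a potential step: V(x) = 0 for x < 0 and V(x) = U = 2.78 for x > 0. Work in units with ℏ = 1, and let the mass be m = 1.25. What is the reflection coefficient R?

The wavenumbers are k₁ = √(2mE)/ℏ = 3.805 on the left and k₂ = √(2m(E − U))/ℏ = 2.743 on the right.
Matching ψ and ψ′ at x = 0 gives r = (k₁ − k₂)/(k₁ + k₂), so R = r² = 0.02628 and T = 1 − R = 0.9737.

R = 0.0263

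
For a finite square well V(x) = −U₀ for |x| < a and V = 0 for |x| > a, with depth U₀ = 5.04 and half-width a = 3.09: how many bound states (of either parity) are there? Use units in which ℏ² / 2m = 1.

N = 5

Define the well-strength parameter z₀ = (a/ℏ)√(2mU₀) = 3.09 × √(2·0.5·5.04) = 6.937.
The even/odd transcendental equations gain one root per π/2 in z₀, giving N = 1 + ⌊2z₀/π⌋ = 1 + ⌊4.416⌋ = 5.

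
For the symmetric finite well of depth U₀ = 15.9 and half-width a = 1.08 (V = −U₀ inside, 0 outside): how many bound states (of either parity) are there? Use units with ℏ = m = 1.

N = 4

The dimensionless depth is z₀ = a√(2mU₀)/ℏ = 1.08 × √(31.80) = 6.090.
A new bound state (alternating even/odd) appears each time z₀ passes a multiple of π/2, so N = ⌊2z₀/π⌋ + 1 = ⌊3.877⌋ + 1 = 4.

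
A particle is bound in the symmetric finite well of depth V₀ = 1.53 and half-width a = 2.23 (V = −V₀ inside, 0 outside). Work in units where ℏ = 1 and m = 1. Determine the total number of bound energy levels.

Define the well-strength parameter z₀ = (a/ℏ)√(2mV₀) = 2.23 × √(2·1·1.53) = 3.901.
The even/odd transcendental equations gain one root per π/2 in z₀, giving N = 1 + ⌊2z₀/π⌋ = 1 + ⌊2.483⌋ = 3.

N = 3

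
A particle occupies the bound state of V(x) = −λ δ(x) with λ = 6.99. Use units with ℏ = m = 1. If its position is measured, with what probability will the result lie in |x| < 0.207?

The normalised bound state is ψ = √κ e^{−κ|x|} with κ = mλ/ℏ² = 6.990.
P(|x| < d) = ∫_{−d}^{d} κ e^{−2κ|x|} dx = 1 − e^{−2κd} = 1 − e^{−2.894} = 0.9446.

P = 0.945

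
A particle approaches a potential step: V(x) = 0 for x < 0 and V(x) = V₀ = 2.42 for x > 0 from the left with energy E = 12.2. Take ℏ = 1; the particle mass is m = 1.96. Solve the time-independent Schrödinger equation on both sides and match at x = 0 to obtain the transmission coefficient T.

The wavenumbers are k₁ = √(2mE)/ℏ = 6.915 on the left and k₂ = √(2m(E − V₀))/ℏ = 6.192 on the right.
Continuity of ψ and ψ′ at the step yields the reflection amplitude r = (k₁ − k₂)/(k₁ + k₂) = 0.05522; thus R = |r|² = 0.003049, T = 0.9970.

T = 0.997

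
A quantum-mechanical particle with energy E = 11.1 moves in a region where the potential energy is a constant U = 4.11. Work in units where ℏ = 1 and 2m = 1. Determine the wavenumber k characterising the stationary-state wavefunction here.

With E > U the solution is oscillatory, ψ ∝ e^{±ikx} with k = √(2m(E − U))/ℏ.
k = √(2 × 0.5 × 6.99) = 2.644.

k = 2.64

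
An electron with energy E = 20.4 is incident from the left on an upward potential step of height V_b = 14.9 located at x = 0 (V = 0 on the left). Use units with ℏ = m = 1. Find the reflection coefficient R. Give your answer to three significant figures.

On each side the TISE gives plane waves with k = √(2m(E − V))/ℏ: k₁ = √(2·1·20.4) = 6.387, k₂ = √(2·1·5.5) = 3.317.
Matching ψ and ψ′ at x = 0 gives r = (k₁ − k₂)/(k₁ + k₂), so R = r² = 0.1001 and T = 1 − R = 0.8999.

R = 0.100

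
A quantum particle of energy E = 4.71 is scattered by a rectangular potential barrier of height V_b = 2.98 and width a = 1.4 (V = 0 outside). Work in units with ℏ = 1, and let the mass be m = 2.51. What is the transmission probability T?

T = 0.841

Above the barrier the interior wavenumber is k₂ = √(2m(E − V_b))/ℏ = 2.947, giving phase k₂a = 4.126.
T = [1 + V_b² sin²(k₂a) / (4E(E − V_b))]⁻¹ = 1/1.189 = 0.841.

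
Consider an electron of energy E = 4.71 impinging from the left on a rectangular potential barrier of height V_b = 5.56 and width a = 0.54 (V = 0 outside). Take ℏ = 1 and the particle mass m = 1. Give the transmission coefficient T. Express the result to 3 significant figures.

E < V_b: inside the barrier ψ ∝ e^{±κx} with κ = √(2m(V_b − E))/ℏ = 1.304.
κa = 0.7041, sinh(κa) = 0.7637.
Matching ψ, ψ′ at both faces gives T = [1 + V_b² sinh²(κa) / (4E(V_b − E))]⁻¹ = 1/2.126 = 0.470.

T = 0.470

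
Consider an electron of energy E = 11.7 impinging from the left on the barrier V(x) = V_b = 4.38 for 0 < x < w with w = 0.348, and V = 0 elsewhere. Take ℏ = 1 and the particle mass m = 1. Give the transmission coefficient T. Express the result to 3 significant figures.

E > V_b: inside the barrier k₂ = √(2m(E − V_b))/ℏ = 3.826, k₂w = 1.332.
Matching at both interfaces gives T⁻¹ = 1 + V_b² sin²(k₂w) / [4E(E − V_b)] = 1.053, hence T = 0.950.

T = 0.950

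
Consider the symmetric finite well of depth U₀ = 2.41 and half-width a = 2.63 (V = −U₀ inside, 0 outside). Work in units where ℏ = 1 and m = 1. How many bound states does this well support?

N = 4

The dimensionless depth is z₀ = a√(2mU₀)/ℏ = 2.63 × √(4.820) = 5.774.
A new bound state (alternating even/odd) appears each time z₀ passes a multiple of π/2, so N = ⌊2z₀/π⌋ + 1 = ⌊3.676⌋ + 1 = 4.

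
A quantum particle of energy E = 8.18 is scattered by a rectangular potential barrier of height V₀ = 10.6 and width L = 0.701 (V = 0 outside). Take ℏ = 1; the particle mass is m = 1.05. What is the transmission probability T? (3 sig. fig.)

Since E < V₀ the interior solution is evanescent with decay constant κ = √(2m(V₀ − E))/ℏ = 2.254.
κL = 1.580, sinh(κL) = 2.325.
Matching ψ, ψ′ at both faces gives T = [1 + V₀² sinh²(κL) / (4E(V₀ − E))]⁻¹ = 1/8.672 = 0.115.

T = 0.115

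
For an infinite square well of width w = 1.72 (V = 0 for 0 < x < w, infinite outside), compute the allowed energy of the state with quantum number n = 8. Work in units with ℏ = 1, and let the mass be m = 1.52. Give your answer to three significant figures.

The infinite-well eigenfunctions ψ_n = √(2/w) sin(nπx/w) vanish at both walls, giving E_n = n²π²ℏ²/(2mw²).
E_8 = 8² × π² / (2 × 1.52 × 1.72²) = 70.23.

E = 70.2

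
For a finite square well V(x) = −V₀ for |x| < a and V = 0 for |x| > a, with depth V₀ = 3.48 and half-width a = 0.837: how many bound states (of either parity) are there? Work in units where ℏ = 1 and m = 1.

N = 2

Define the well-strength parameter z₀ = (a/ℏ)√(2mV₀) = 0.837 × √(2·1·3.48) = 2.208.
A new bound state (alternating even/odd) appears each time z₀ passes a multiple of π/2, so N = ⌊2z₀/π⌋ + 1 = ⌊1.406⌋ + 1 = 2.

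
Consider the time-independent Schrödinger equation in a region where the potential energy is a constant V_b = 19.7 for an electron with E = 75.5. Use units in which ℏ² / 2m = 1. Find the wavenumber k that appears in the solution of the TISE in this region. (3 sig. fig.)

k = 7.47

With E > V_b the solution is oscillatory, ψ ∝ e^{±ikx} with k = √(2m(E − V_b))/ℏ.
k = √(2 × 0.5 × 55.8) = 7.470.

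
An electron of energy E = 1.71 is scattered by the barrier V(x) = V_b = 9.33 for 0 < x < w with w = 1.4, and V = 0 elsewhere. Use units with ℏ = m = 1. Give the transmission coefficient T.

T = 0.0000429

E < V_b: inside the barrier ψ ∝ e^{±κx} with κ = √(2m(V_b − E))/ℏ = 3.904.
κw = 5.465, sinh(κw) = 118.2.
Matching ψ, ψ′ at both faces gives T = [1 + V_b² sinh²(κw) / (4E(V_b − E))]⁻¹ = 1/23330 = 0.0000429.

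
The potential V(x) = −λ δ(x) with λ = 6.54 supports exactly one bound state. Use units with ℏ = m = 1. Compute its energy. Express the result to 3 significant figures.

The bound state is ψ(x) = √κ e^{−κ|x|}. The derivative jump ψ'(0⁺) − ψ'(0⁻) = −(2mλ/ℏ²)ψ(0) fixes κ = mλ/ℏ² = 6.540.
Then E = −ℏ²κ²/(2m) = −mλ²/(2ℏ²) = -21.39.

E = -21.4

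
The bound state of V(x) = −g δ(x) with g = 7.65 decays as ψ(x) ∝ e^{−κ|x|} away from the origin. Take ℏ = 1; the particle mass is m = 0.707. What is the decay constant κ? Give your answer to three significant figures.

κ = 5.41

Integrate −(ℏ²/2m)ψ'' − gδ(x)ψ = Eψ from −ε to +ε: the ψ'' term gives ψ'(0⁺) − ψ'(0⁻) and the δ term gives −(2mg/ℏ²)ψ(0).
With ψ ∝ e^{−κ|x|} this yields −2κ = −2mg/ℏ², so κ = mg/ℏ² = 5.409.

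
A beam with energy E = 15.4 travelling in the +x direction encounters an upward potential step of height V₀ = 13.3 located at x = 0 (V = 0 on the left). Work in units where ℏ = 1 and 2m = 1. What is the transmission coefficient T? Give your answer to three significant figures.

T = 0.788

On each side the TISE gives plane waves with k = √(2m(E − V))/ℏ: k₁ = √(2·½·15.4) = 3.924, k₂ = √(2·½·2.1) = 1.449.
Matching ψ and ψ′ at x = 0 gives r = (k₁ − k₂)/(k₁ + k₂), so R = r² = 0.2122 and T = 1 − R = 0.7878.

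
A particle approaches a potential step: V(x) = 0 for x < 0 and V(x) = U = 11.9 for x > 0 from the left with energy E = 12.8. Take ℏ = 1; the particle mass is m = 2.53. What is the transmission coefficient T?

The wavenumbers are k₁ = √(2mE)/ℏ = 8.048 on the left and k₂ = √(2m(E − U))/ℏ = 2.134 on the right.
Continuity of ψ and ψ′ at the step yields the reflection amplitude r = (k₁ − k₂)/(k₁ + k₂) = 0.5808; thus R = |r|² = 0.3374, T = 0.6626.

T = 0.663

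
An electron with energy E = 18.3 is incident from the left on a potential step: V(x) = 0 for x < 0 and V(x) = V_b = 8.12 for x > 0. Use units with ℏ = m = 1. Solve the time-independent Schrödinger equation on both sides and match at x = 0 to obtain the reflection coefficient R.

On each side the TISE gives plane waves with k = √(2m(E − V))/ℏ: k₁ = √(2·1·18.3) = 6.050, k₂ = √(2·1·10.18) = 4.512.
Matching ψ and ψ′ at x = 0 gives r = (k₁ − k₂)/(k₁ + k₂), so R = r² = 0.02119 and T = 1 − R = 0.9788.

R = 0.0212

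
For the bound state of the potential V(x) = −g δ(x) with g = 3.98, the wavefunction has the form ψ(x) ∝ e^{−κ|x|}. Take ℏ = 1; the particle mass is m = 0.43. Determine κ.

Integrating the TISE across x = 0 gives the cusp condition ψ'(0⁺) − ψ'(0⁻) = −(2mg/ℏ²)ψ(0).
With ψ ∝ e^{−κ|x|} this yields −2κ = −2mg/ℏ², so κ = mg/ℏ² = 1.711.

κ = 1.71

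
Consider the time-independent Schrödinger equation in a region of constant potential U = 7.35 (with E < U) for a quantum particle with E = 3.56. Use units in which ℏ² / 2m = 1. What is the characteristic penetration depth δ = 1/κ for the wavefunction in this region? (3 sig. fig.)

δ = 0.514

Since E < U the TISE in this region is ψ'' = κ²ψ with κ = √(2m(U − E))/ℏ.
κ = √(2 × 0.5 × 3.79) = 1.947. The penetration depth is δ = 1/κ = 0.514.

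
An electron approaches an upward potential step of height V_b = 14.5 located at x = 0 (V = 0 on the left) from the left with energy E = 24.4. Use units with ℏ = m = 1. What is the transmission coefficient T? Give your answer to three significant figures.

On each side the TISE gives plane waves with k = √(2m(E − V))/ℏ: k₁ = √(2·1·24.4) = 6.986, k₂ = √(2·1·9.9) = 4.450.
Continuity of ψ and ψ′ at the step yields the reflection amplitude r = (k₁ − k₂)/(k₁ + k₂) = 0.2218; thus R = |r|² = 0.04918, T = 0.9508.

T = 0.951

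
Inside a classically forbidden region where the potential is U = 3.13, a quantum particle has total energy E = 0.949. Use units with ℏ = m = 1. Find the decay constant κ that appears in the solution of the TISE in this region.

Since E < U the TISE in this region is ψ'' = κ²ψ with κ = √(2m(U − E))/ℏ.
κ = √(2 × 1 × 2.181) = 2.089.

κ = 2.09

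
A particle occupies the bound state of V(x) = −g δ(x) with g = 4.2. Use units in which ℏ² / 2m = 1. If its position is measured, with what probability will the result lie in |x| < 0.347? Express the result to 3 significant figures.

The normalised bound state is ψ = √κ e^{−κ|x|} with κ = mg/ℏ² = 2.100.
P(|x| < d) = ∫_{−d}^{d} κ e^{−2κ|x|} dx = 1 − e^{−2κd} = 1 − e^{−1.457} = 0.7672.

P = 0.767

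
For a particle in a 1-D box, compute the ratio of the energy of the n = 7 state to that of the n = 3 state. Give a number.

5.44444

Since E_n ∝ n², the ratio is (7/3)² = 5.44444.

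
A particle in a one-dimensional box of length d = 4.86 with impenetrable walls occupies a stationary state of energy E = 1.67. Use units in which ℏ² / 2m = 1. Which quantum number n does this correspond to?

From E_n = n²π²ℏ²/(2md²) invert to n = √(2md²E)/(πℏ).
n = (4.86/π) × √(2 × 0.5 × 1.67) = 1.999 → n = 2.

n = 2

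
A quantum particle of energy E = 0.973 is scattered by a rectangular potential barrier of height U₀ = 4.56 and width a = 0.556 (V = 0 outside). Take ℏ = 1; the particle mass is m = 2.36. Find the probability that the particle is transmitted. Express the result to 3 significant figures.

T = 0.0275

E < U₀: inside the barrier ψ ∝ e^{±κx} with κ = √(2m(U₀ − E))/ℏ = 4.115.
κa = 2.288, sinh(κa) = 4.876.
Matching ψ, ψ′ at both faces gives T = [1 + U₀² sinh²(κa) / (4E(U₀ − E))]⁻¹ = 1/36.41 = 0.0275.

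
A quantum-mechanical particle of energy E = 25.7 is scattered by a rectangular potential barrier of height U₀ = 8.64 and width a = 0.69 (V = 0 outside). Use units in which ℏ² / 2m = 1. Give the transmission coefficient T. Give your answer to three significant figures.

E > U₀: inside the barrier k₂ = √(2m(E − U₀))/ℏ = 4.130, k₂a = 2.850.
Matching at both interfaces gives T⁻¹ = 1 + U₀² sin²(k₂a) / [4E(E − U₀)] = 1.004, hence T = 0.996.

T = 0.996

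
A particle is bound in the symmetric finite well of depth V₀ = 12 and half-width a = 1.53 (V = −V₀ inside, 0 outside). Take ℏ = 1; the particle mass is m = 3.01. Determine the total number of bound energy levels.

N = 9

The dimensionless depth is z₀ = a√(2mV₀)/ℏ = 1.53 × √(72.24) = 13.00.
The even/odd transcendental equations gain one root per π/2 in z₀, giving N = 1 + ⌊2z₀/π⌋ = 1 + ⌊8.279⌋ = 9.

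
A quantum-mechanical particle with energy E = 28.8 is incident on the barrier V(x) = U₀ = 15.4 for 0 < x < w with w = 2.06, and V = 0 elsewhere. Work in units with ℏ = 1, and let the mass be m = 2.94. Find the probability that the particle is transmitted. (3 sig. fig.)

T = 0.958

Above the barrier the interior wavenumber is k₂ = √(2m(E − U₀))/ℏ = 8.876, giving phase k₂w = 18.29.
Matching at both interfaces gives T⁻¹ = 1 + U₀² sin²(k₂w) / [4E(E − U₀)] = 1.044, hence T = 0.958.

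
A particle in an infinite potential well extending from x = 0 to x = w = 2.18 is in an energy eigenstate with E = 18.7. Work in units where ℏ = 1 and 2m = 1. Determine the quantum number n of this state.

n = 3

From E_n = n²π²ℏ²/(2mw²) invert to n = √(2mw²E)/(πℏ).
n = (2.18/π) × √(2 × 0.5 × 18.7) = 3.001 → n = 3.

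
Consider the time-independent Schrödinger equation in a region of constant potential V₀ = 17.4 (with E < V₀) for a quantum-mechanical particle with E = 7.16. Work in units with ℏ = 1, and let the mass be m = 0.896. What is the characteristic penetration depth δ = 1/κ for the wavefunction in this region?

Since E < V₀ the TISE in this region is ψ'' = κ²ψ with κ = √(2m(V₀ − E))/ℏ.
κ = √(2 × 0.896 × 10.24) = 4.284. The penetration depth is δ = 1/κ = 0.233.

δ = 0.233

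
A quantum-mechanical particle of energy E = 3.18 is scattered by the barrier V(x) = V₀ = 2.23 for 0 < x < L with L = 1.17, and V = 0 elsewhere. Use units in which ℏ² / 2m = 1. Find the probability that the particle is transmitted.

T = 0.746

Above the barrier the interior wavenumber is k₂ = √(2m(E − V₀))/ℏ = 0.9747, giving phase k₂L = 1.140.
T = [1 + V₀² sin²(k₂L) / (4E(E − V₀))]⁻¹ = 1/1.340 = 0.746.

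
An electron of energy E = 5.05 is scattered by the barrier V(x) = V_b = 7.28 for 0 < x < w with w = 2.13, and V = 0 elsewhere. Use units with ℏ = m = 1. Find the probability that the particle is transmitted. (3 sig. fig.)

E < V_b: inside the barrier ψ ∝ e^{±κx} with κ = √(2m(V_b − E))/ℏ = 2.112.
κw = 4.498, sinh(κw) = 44.93.
Matching ψ, ψ′ at both faces gives T = [1 + V_b² sinh²(κw) / (4E(V_b − E))]⁻¹ = 1/2376 = 0.000421.

T = 0.000421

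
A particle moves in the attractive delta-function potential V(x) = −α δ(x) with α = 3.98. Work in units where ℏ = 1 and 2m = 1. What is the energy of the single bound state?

E = -3.96

For x ≠ 0 the bound state is ψ ∝ e^{−κ|x|}; integrating the TISE across the delta gives the cusp condition 2κ = 2mα/ℏ², so κ = 1.990.
Then E = −ℏ²κ²/(2m) = −mα²/(2ℏ²) = -3.960.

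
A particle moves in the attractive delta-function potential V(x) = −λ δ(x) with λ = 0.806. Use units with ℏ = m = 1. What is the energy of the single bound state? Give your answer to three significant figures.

E = -0.325

For x ≠ 0 the bound state is ψ ∝ e^{−κ|x|}; integrating the TISE across the delta gives the cusp condition 2κ = 2mλ/ℏ², so κ = 0.8060.
Then E = −ℏ²κ²/(2m) = −mλ²/(2ℏ²) = -0.3248.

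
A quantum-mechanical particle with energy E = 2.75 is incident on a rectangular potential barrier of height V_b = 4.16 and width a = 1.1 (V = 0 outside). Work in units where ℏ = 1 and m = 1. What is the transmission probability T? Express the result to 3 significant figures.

Since E < V_b the interior solution is evanescent with decay constant κ = √(2m(V_b − E))/ℏ = 1.679.
κa = 1.847, sinh(κa) = 3.092.
Matching ψ, ψ′ at both faces gives T = [1 + V_b² sinh²(κa) / (4E(V_b − E))]⁻¹ = 1/11.67 = 0.0857.

T = 0.0857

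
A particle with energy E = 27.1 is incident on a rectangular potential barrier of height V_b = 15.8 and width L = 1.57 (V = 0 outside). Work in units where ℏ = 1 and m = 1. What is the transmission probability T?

Above the barrier the interior wavenumber is k₂ = √(2m(E − V_b))/ℏ = 4.754, giving phase k₂L = 7.464.
T = [1 + V_b² sin²(k₂L) / (4E(E − V_b))]⁻¹ = 1/1.174 = 0.852.

T = 0.852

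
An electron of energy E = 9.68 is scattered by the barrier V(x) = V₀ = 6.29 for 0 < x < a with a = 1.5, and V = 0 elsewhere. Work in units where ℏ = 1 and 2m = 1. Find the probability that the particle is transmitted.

T = 0.960

Above the barrier the interior wavenumber is k₂ = √(2m(E − V₀))/ℏ = 1.841, giving phase k₂a = 2.762.
Matching at both interfaces gives T⁻¹ = 1 + V₀² sin²(k₂a) / [4E(E − V₀)] = 1.041, hence T = 0.960.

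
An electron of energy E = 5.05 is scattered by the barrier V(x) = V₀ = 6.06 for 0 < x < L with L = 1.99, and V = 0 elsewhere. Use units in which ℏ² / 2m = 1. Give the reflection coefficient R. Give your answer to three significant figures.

R = 0.959

Since E < V₀ the interior solution is evanescent with decay constant κ = √(2m(V₀ − E))/ℏ = 1.005.
κL = 2.000, sinh(κL) = 3.627.
Matching ψ, ψ′ at both faces gives T = [1 + V₀² sinh²(κL) / (4E(V₀ − E))]⁻¹ = 1/24.67 = 0.0405.
R = 1 − T = 0.959.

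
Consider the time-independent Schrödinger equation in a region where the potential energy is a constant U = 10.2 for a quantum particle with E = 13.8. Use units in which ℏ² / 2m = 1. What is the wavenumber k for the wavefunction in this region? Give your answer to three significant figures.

k = 1.90

With E > U the solution is oscillatory, ψ ∝ e^{±ikx} with k = √(2m(E − U))/ℏ.
k = √(2 × 0.5 × 3.6) = 1.897.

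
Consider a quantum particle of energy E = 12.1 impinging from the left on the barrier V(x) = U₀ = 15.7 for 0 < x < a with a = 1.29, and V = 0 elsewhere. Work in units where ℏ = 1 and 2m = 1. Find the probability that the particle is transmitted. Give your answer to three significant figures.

T = 0.0210

E < U₀: inside the barrier ψ ∝ e^{±κx} with κ = √(2m(U₀ − E))/ℏ = 1.897.
κa = 2.448, sinh(κa) = 5.737.
The exact tunnelling result is T⁻¹ = 1 + U₀² sinh²(κa) / [4E(U₀ − E)] = 47.56, so T = 0.0210.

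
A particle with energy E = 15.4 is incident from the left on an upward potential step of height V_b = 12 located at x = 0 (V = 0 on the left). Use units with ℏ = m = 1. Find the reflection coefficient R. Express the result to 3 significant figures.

R = 0.130

On each side the TISE gives plane waves with k = √(2m(E − V))/ℏ: k₁ = √(2·1·15.4) = 5.550, k₂ = √(2·1·3.4) = 2.608.
Matching ψ and ψ′ at x = 0 gives r = (k₁ − k₂)/(k₁ + k₂), so R = r² = 0.1301 and T = 1 − R = 0.8699.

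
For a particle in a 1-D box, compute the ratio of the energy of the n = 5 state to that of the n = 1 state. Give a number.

25

E_n = n²π²ℏ²/(2mL²) so the ratio is n₂²/n₁² = 25/1 = 25.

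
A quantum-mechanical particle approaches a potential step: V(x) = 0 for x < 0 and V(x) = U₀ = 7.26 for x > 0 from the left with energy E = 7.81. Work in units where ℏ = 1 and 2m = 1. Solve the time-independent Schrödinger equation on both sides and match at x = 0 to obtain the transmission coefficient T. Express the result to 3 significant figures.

The wavenumbers are k₁ = √(2mE)/ℏ = 2.795 on the left and k₂ = √(2m(E − U₀))/ℏ = 0.7416 on the right.
Continuity of ψ and ψ′ at the step yields the reflection amplitude r = (k₁ − k₂)/(k₁ + k₂) = 0.5806; thus R = |r|² = 0.3371, T = 0.6629.

T = 0.663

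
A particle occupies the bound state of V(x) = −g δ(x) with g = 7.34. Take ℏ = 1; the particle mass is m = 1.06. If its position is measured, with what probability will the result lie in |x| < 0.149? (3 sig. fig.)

P = 0.902

The normalised bound state is ψ = √κ e^{−κ|x|} with κ = mg/ℏ² = 7.780.
P(|x| < d) = ∫_{−d}^{d} κ e^{−2κ|x|} dx = 1 − e^{−2κd} = 1 − e^{−2.319} = 0.9016.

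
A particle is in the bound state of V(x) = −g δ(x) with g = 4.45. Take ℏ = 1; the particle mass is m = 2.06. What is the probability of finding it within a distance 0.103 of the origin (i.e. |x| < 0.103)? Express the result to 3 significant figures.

The normalised bound state is ψ = √κ e^{−κ|x|} with κ = mg/ℏ² = 9.167.
P(|x| < d) = ∫_{−d}^{d} κ e^{−2κ|x|} dx = 1 − e^{−2κd} = 1 − e^{−1.888} = 0.8487.

P = 0.849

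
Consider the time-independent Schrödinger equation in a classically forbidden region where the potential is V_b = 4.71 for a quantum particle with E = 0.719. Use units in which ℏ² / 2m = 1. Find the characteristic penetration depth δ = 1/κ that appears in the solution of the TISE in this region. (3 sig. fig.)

δ = 0.501

Since E < V_b the TISE in this region is ψ'' = κ²ψ with κ = √(2m(V_b − E))/ℏ.
κ = √(2 × 0.5 × 3.991) = 1.998. The penetration depth is δ = 1/κ = 0.501.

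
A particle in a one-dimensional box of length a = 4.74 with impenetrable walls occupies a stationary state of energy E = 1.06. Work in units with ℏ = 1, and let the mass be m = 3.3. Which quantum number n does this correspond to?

n = 4

From E_n = n²π²ℏ²/(2ma²) invert to n = √(2ma²E)/(πℏ).
n = (4.74/π) × √(2 × 3.3 × 1.06) = 3.991 → n = 4.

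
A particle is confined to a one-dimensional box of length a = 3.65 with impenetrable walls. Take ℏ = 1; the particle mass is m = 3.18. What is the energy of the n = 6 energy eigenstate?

Requiring ψ(0) = ψ(a) = 0 quantises k = nπ/a, hence E_n = ℏ²k²/2m = n²π²ℏ²/(2ma²).
E_6 = 6² × π² / (2 × 3.18 × 3.65²) = 4.193.

E = 4.19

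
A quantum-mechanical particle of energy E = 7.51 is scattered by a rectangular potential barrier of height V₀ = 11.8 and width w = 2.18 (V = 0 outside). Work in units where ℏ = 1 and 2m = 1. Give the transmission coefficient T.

Since E < V₀ the interior solution is evanescent with decay constant κ = √(2m(V₀ − E))/ℏ = 2.071.
κw = 4.515, sinh(κw) = 45.70.
Matching ψ, ψ′ at both faces gives T = [1 + V₀² sinh²(κw) / (4E(V₀ − E))]⁻¹ = 1/2257 = 0.000443.

T = 0.000443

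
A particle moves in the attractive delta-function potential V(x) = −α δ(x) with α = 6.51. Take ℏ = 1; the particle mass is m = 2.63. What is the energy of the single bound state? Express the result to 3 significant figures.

E = -55.7

The bound state is ψ(x) = √κ e^{−κ|x|}. The derivative jump ψ'(0⁺) − ψ'(0⁻) = −(2mα/ℏ²)ψ(0) fixes κ = mα/ℏ² = 17.12.
Then E = −ℏ²κ²/(2m) = −mα²/(2ℏ²) = -55.73.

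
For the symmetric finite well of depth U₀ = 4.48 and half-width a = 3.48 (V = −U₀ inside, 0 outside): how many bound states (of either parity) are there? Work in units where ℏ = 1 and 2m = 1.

The dimensionless depth is z₀ = a√(2mU₀)/ℏ = 3.48 × √(4.480) = 7.366.
A new bound state (alternating even/odd) appears each time z₀ passes a multiple of π/2, so N = ⌊2z₀/π⌋ + 1 = ⌊4.689⌋ + 1 = 5.

N = 5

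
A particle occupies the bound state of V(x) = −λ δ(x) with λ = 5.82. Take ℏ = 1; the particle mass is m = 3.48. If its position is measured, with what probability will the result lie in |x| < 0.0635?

The normalised bound state is ψ = √κ e^{−κ|x|} with κ = mλ/ℏ² = 20.25.
P(|x| < d) = ∫_{−d}^{d} κ e^{−2κ|x|} dx = 1 − e^{−2κd} = 1 − e^{−2.572} = 0.9236.

P = 0.924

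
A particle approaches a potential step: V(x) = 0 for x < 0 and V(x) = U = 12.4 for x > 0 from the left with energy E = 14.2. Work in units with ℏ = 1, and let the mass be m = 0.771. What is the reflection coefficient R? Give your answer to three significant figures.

On each side the TISE gives plane waves with k = √(2m(E − V))/ℏ: k₁ = √(2·0.771·14.2) = 4.679, k₂ = √(2·0.771·1.8) = 1.666.
Continuity of ψ and ψ′ at the step yields the reflection amplitude r = (k₁ − k₂)/(k₁ + k₂) = 0.4749; thus R = |r|² = 0.2255, T = 0.7745.

R = 0.226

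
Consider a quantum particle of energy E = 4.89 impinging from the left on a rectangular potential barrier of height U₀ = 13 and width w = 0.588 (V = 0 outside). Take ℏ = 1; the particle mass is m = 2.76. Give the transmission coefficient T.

T = 0.00144

Since E < U₀ the interior solution is evanescent with decay constant κ = √(2m(U₀ − E))/ℏ = 6.691.
κw = 3.934, sinh(κw) = 25.55.
Matching ψ, ψ′ at both faces gives T = [1 + U₀² sinh²(κw) / (4E(U₀ − E))]⁻¹ = 1/696.5 = 0.00144.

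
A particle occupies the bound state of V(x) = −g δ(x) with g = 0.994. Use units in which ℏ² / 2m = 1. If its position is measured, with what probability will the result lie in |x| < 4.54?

The normalised bound state is ψ = √κ e^{−κ|x|} with κ = mg/ℏ² = 0.4970.
P(|x| < d) = ∫_{−d}^{d} κ e^{−2κ|x|} dx = 1 − e^{−2κd} = 1 − e^{−4.513} = 0.9890.

P = 0.989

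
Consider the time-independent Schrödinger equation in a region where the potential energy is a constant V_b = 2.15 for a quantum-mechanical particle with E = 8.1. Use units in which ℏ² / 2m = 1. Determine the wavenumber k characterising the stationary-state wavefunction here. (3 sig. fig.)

k = 2.44

With E > V_b the solution is oscillatory, ψ ∝ e^{±ikx} with k = √(2m(E − V_b))/ℏ.
k = √(2 × 0.5 × 5.95) = 2.439.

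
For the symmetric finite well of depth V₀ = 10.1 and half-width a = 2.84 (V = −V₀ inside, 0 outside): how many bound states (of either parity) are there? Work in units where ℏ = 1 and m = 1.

The dimensionless depth is z₀ = a√(2mV₀)/ℏ = 2.84 × √(20.20) = 12.76.
A new bound state (alternating even/odd) appears each time z₀ passes a multiple of π/2, so N = ⌊2z₀/π⌋ + 1 = ⌊8.126⌋ + 1 = 9.

N = 9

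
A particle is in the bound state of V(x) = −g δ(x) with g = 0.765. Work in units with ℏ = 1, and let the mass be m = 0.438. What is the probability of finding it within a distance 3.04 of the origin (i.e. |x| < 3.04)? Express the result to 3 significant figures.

P = 0.870

The normalised bound state is ψ = √κ e^{−κ|x|} with κ = mg/ℏ² = 0.3351.
P(|x| < d) = ∫_{−d}^{d} κ e^{−2κ|x|} dx = 1 − e^{−2κd} = 1 − e^{−2.037} = 0.8696.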